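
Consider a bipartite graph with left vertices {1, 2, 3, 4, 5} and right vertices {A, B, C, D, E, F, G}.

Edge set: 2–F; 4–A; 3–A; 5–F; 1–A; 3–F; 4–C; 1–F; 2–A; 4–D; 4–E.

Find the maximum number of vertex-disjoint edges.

3

A valid assignment of size 3: 1→A, 2→F, 4→E.
The set {1, 2, 3, 5} has only 2 neighbours ({A, F}), so by Hall's theorem at most 3 of the 5 left vertices can be matched.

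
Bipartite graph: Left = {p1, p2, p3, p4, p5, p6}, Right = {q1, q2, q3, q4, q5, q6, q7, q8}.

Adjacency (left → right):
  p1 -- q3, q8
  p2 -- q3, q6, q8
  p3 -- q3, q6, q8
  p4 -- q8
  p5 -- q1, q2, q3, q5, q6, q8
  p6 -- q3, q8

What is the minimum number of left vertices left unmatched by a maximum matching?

2

A valid assignment of size 4: p1-q3, p2-q8, p3-q6, p5-q1.
The set {p1, p2, p3, p4, p6} has only 3 neighbours ({q3, q6, q8}), so by Hall's theorem at most 4 of the 6 left vertices can be matched.
That matches 4 of the 6, leaving 2 unmatched; no matching can do better.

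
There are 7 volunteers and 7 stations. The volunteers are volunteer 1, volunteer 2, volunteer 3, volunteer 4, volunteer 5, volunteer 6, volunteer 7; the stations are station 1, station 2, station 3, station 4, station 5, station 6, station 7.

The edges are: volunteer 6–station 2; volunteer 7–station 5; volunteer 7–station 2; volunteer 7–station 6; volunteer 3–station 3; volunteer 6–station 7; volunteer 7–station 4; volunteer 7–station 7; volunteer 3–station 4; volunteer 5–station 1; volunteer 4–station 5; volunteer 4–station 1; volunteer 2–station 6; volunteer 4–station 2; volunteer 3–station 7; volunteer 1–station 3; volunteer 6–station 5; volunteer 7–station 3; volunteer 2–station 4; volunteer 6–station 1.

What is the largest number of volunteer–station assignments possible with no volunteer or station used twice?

7

For example, pair volunteer 1–station 3, volunteer 2–station 6, volunteer 3–station 4, volunteer 4–station 5, volunteer 5–station 1, volunteer 6–station 2, volunteer 7–station 7.
This saturates every volunteer, so 7 is the maximum.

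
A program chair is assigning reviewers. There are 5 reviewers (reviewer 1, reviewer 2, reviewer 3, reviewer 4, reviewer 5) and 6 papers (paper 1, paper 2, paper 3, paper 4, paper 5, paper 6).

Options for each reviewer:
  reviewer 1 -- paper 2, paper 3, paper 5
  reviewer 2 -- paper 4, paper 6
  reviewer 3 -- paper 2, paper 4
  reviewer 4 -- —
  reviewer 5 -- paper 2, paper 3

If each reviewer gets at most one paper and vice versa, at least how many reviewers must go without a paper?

1

One maximum matching: reviewer 1-paper 3, reviewer 2-paper 6, reviewer 3-paper 4, reviewer 5-paper 2.
The set {reviewer 4} has only 0 neighbours (∅), so by Hall's theorem at most 4 of the 5 reviewers can be matched.
That matches 4 of the 5, leaving 1 unmatched; no matching can do better.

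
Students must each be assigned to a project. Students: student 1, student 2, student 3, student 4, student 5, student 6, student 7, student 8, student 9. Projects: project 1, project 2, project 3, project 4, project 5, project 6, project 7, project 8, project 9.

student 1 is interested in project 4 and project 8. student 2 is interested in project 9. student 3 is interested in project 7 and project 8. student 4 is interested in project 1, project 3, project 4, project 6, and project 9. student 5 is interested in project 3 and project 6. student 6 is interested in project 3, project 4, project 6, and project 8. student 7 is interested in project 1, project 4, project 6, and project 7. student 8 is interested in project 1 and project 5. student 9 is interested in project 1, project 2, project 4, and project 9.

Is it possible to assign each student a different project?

Yes

For example, pair student 1-project 8, student 2-project 9, student 3-project 7, student 4-project 1, student 5-project 6, student 6-project 3, student 7-project 4, student 8-project 5, student 9-project 2.
Every student is matched, so this is a perfect matching.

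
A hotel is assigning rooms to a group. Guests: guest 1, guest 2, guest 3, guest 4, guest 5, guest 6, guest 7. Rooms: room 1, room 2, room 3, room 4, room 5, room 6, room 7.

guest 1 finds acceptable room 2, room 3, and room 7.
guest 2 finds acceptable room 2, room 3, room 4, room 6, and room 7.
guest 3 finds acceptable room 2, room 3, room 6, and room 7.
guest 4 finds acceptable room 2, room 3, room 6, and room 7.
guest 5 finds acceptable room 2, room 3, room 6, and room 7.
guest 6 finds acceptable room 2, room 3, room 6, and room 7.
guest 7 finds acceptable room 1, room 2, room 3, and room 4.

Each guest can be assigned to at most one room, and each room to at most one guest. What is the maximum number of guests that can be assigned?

6

For example, pair guest 1→room 2, guest 2→room 4, guest 3→room 6, guest 4→room 3, guest 5→room 7, guest 7→room 1.
The set {guest 1, guest 3, guest 4, guest 5, guest 6} has only 4 neighbours ({room 2, room 3, room 6, room 7}), so by Hall's theorem at most 6 of the 7 guests can be matched.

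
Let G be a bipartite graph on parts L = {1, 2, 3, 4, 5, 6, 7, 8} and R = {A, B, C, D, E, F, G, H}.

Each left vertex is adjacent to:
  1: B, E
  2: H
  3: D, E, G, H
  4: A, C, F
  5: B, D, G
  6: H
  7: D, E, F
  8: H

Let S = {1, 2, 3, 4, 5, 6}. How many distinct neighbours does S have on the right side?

The union of neighbours of {1, 2, 3, 4, 5, 6} is {A, B, C, D, E, F, G, H}, which has 8 elements.
Since |N(S)| = 8 ≥ |S| = 6, Hall's condition holds for this subset.

8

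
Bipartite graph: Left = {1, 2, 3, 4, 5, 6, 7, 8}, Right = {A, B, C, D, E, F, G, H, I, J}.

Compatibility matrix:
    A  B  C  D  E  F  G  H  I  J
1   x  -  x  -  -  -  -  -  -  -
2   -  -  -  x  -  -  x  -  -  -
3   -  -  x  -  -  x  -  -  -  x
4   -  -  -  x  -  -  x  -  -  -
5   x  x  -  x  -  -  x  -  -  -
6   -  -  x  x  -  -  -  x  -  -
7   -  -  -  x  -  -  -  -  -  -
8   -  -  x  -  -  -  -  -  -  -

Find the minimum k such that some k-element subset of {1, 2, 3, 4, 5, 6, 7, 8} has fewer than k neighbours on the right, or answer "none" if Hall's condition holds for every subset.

3

Take S = {2, 4, 7}. Its neighbourhood is {D, G}, so |N(S)| = 2 < |S| = 3.
Every subset of size less than 3 has at least as many neighbours as members, so 3 is the minimum.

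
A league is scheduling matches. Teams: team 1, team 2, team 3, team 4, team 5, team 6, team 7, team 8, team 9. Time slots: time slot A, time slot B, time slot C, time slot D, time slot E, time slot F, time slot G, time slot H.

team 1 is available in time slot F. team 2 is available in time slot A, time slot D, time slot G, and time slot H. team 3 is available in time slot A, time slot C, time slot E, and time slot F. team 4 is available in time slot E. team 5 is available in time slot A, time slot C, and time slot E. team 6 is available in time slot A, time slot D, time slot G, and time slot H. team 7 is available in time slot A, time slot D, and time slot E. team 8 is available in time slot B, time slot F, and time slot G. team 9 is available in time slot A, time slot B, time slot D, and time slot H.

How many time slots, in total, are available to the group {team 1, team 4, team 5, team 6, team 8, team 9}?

8

The union of neighbours of {team 1, team 4, team 5, team 6, team 8, team 9} is {time slot A, time slot B, time slot C, time slot D, time slot E, time slot F, time slot G, time slot H}, which has 8 elements.
Since |N(S)| = 8 ≥ |S| = 6, Hall's condition holds for this subset.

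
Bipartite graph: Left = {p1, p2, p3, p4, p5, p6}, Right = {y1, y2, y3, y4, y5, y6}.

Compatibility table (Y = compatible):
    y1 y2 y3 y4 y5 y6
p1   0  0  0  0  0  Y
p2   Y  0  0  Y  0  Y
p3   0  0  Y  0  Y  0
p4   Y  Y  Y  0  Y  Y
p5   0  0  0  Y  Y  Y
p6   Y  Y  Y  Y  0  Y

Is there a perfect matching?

Yes

A valid assignment of size 6: p1–y6, p2–y1, p3–y3, p4–y2, p5–y5, p6–y4.
All 6 left vertices are covered.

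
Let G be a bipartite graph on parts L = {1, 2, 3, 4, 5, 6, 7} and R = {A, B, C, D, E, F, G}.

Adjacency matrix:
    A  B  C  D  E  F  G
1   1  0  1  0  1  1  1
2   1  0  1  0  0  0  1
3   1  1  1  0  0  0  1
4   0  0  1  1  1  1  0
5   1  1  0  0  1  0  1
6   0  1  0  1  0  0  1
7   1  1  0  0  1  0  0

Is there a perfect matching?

Yes

One maximum matching: 1–F, 2–A, 3–C, 4–D, 5–E, 6–G, 7–B.
Every left vertex is matched, so this is a perfect matching.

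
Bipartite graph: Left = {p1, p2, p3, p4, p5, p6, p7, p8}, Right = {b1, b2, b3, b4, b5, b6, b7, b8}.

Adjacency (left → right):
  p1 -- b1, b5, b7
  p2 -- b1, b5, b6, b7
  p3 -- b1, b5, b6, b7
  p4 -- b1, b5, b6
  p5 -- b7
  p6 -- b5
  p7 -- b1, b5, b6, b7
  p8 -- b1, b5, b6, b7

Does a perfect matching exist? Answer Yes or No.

The set {p1, p2, p3, p4, p5, p6, p7, p8} has only 4 neighbours ({b1, b5, b6, b7}), so by Hall's theorem at most 4 of the 8 left vertices can be matched.
Hence no matching covers every left vertex.

No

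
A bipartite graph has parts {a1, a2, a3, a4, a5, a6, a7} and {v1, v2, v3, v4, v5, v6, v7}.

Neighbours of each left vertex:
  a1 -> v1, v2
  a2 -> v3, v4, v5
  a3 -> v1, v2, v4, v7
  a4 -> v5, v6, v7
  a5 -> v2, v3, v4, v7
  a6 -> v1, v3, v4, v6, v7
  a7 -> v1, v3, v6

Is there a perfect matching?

One maximum matching: a1–v1, a2–v5, a3–v2, a4–v7, a5–v4, a6–v3, a7–v6.
Every left vertex is matched, so this is a perfect matching.

Yes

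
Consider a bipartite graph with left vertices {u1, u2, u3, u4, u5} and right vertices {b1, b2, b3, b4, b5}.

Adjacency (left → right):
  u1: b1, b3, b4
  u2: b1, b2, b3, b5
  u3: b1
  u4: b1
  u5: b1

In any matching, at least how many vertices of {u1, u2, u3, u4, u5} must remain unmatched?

One maximum matching: u1→b4, u2→b3, u3→b1.
The set {u3, u4, u5} has only 1 neighbour ({b1}), so by Hall's theorem at most 3 of the 5 left vertices can be matched.
That matches 3 of the 5, leaving 2 unmatched; no matching can do better.

2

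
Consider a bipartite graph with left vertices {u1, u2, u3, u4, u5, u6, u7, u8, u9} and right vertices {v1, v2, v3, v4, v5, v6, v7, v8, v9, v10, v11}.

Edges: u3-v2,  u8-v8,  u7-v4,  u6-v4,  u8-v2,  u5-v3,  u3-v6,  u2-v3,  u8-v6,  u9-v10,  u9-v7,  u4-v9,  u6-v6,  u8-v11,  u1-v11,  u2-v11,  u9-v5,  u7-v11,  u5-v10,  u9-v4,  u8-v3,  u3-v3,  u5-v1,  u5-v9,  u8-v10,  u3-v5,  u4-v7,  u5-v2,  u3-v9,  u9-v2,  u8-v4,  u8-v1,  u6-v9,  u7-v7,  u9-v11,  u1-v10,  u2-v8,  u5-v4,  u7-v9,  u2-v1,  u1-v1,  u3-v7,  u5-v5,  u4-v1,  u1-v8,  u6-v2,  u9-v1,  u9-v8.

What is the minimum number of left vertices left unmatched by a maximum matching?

0

A valid assignment of size 9: u1–v1, u2–v3, u3–v6, u4–v7, u5–v2, u6–v4, u7–v11, u8–v10, u9–v8.
This saturates every left vertex, so 9 is the maximum.
That matches 9 of the 9, leaving 0 unmatched; no matching can do better.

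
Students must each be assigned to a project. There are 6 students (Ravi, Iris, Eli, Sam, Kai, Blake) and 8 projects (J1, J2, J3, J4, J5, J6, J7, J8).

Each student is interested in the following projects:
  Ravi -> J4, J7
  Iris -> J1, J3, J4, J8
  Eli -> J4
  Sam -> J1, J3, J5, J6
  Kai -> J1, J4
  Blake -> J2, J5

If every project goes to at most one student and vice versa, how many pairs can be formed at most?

A valid assignment of size 6: Ravi-J7, Iris-J8, Eli-J4, Sam-J3, Kai-J1, Blake-J5.
All 6 students are matched, so no larger matching exists.

6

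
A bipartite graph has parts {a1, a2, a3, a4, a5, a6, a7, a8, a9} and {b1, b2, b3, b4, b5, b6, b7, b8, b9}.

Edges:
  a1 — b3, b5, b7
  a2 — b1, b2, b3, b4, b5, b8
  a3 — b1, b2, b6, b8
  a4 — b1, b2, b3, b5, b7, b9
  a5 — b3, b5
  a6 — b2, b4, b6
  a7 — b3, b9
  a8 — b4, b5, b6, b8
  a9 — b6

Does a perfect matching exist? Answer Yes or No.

A valid assignment of size 9: a1→b7, a2→b1, a3→b8, a4→b2, a5→b3, a6→b4, a7→b9, a8→b5, a9→b6.
Every left vertex is matched, so this is a perfect matching.

Yes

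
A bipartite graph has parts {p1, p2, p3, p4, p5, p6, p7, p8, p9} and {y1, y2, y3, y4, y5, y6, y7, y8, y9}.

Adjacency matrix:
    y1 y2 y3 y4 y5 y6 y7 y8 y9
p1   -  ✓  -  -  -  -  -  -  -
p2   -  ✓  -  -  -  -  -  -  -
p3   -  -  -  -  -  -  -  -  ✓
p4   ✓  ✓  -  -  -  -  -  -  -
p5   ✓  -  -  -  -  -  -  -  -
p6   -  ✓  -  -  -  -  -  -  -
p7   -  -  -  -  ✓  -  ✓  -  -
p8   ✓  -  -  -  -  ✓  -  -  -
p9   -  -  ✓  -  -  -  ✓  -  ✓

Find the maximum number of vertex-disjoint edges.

A valid assignment of size 6: p1-y2, p3-y9, p4-y1, p7-y7, p8-y6, p9-y3.
The set {p1, p2, p4, p5, p6} has only 2 neighbours ({y1, y2}), so by Hall's theorem at most 6 of the 9 left vertices can be matched.

6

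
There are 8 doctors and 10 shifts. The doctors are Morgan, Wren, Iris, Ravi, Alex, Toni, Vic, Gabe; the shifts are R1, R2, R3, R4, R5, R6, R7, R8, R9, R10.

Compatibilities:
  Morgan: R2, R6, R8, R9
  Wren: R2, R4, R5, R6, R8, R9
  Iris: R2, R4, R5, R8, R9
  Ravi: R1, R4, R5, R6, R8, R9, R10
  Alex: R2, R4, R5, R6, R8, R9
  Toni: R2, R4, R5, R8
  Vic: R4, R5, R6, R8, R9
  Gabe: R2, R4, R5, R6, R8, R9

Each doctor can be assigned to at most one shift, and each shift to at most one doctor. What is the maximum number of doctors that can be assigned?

A valid assignment of size 7: Morgan–R8, Wren–R5, Iris–R2, Ravi–R10, Alex–R6, Toni–R4, Vic–R9.
The set {Morgan, Wren, Iris, Alex, Toni, Vic, Gabe} has only 6 neighbours ({R2, R4, R5, R6, R8, R9}), so by Hall's theorem at most 7 of the 8 doctors can be matched.

7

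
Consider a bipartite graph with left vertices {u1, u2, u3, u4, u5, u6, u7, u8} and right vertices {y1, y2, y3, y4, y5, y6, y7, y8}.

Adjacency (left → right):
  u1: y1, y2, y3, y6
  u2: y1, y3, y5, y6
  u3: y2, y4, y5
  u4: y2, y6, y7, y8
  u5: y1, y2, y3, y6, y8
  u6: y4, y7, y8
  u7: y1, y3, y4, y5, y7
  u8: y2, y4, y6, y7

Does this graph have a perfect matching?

A valid assignment of size 8: u1–y2, u2–y1, u3–y5, u4–y8, u5–y6, u6–y4, u7–y3, u8–y7.
All 8 left vertices are covered.

Yes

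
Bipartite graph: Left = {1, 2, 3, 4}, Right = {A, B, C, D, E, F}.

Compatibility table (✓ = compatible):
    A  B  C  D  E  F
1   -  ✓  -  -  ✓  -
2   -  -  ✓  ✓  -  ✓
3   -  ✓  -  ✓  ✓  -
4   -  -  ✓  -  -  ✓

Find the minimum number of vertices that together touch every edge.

A maximum matching has 4 edges (e.g. 1–E, 2–C, 3–B, 4–F).
By König's theorem the minimum vertex cover has the same size. One such cover is {1, 2, 3, 4}.

4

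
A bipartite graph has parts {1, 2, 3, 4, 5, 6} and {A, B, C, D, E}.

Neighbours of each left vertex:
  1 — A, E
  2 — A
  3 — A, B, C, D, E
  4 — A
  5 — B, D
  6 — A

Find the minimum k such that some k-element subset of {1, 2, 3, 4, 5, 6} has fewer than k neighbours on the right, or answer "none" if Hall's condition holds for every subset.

Take S = {2, 4}. Its neighbourhood is {A}, so |N(S)| = 1 < |S| = 2.
No single vertex violates Hall's condition since each has at least one neighbour, so 2 is the minimum.

2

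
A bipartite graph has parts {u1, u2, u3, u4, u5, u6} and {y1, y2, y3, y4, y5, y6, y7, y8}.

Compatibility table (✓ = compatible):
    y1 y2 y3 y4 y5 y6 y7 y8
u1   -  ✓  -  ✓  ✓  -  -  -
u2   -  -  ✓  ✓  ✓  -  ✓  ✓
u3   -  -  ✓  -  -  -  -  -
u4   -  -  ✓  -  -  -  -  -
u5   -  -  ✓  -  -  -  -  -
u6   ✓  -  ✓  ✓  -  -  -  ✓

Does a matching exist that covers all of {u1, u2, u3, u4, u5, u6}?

The set {u3, u4, u5} has only 1 neighbour ({y3}), so by Hall's theorem at most 4 of the 6 left vertices can be matched.
Hence no matching covers every left vertex.

No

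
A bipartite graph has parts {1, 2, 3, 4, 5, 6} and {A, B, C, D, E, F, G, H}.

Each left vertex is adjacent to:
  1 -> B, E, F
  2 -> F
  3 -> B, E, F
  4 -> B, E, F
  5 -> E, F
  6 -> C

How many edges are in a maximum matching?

4

A valid assignment of size 4: 1-E, 2-F, 3-B, 6-C.
The set {1, 2, 3, 4, 5} has only 3 neighbours ({B, E, F}), so by Hall's theorem at most 4 of the 6 left vertices can be matched.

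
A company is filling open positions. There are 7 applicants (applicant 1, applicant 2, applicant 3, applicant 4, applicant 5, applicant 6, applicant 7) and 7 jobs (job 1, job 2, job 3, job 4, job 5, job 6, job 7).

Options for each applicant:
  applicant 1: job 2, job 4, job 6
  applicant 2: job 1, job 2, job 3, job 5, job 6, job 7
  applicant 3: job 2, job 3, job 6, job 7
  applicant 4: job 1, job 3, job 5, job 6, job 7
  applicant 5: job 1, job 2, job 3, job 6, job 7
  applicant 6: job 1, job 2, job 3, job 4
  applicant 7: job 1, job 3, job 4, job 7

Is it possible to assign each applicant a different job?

Yes

For example, pair applicant 1→job 4, applicant 2→job 5, applicant 3→job 6, applicant 4→job 1, applicant 5→job 7, applicant 6→job 2, applicant 7→job 3.
Every applicant is matched, so this is a perfect matching.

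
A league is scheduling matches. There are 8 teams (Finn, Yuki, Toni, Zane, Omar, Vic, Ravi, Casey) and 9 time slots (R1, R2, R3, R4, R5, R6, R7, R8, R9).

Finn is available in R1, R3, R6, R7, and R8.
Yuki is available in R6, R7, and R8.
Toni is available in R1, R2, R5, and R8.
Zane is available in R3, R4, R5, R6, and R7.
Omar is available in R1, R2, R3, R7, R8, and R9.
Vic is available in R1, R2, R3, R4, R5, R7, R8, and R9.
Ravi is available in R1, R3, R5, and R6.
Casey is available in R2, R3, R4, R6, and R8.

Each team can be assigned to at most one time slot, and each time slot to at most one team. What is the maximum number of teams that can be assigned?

8

For example, pair Finn-R3, Yuki-R7, Toni-R8, Zane-R4, Omar-R9, Vic-R2, Ravi-R5, Casey-R6.
All 8 teams are matched, so no larger matching exists.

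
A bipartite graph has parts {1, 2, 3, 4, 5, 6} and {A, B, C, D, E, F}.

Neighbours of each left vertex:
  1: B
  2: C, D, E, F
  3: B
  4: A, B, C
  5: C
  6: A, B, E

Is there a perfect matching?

No

The set {1, 3} has only 1 neighbour ({B}), so by Hall's theorem at most 5 of the 6 left vertices can be matched.
Hence no matching covers every left vertex.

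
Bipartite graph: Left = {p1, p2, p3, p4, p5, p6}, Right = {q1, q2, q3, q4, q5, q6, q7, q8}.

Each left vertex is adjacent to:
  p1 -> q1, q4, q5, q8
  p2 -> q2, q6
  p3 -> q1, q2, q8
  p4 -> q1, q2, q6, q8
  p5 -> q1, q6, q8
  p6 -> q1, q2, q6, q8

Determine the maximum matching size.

For example, pair p1-q4, p2-q2, p3-q1, p4-q8, p5-q6.
The set {p2, p3, p4, p5, p6} has only 4 neighbours ({q1, q2, q6, q8}), so by Hall's theorem at most 5 of the 6 left vertices can be matched.

5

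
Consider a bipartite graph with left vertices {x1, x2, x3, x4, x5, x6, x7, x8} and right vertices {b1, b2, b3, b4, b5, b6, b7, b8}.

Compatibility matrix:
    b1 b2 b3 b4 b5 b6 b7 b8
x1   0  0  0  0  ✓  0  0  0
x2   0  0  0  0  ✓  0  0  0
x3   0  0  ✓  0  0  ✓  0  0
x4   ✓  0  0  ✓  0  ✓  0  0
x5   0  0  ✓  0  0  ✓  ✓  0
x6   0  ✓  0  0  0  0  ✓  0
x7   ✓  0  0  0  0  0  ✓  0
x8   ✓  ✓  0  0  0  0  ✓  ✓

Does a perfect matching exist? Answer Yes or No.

No

The set {x1, x2} has only 1 neighbour ({b5}), so by Hall's theorem at most 7 of the 8 left vertices can be matched.
Hence no matching covers every left vertex.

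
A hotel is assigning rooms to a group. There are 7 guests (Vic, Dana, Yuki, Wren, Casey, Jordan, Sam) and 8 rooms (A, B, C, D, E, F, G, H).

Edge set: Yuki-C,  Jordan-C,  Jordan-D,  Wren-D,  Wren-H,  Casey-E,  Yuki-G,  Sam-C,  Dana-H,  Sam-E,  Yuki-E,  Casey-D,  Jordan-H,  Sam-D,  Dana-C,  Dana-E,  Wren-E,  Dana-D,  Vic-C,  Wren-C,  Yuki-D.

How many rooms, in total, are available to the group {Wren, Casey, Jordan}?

The union of neighbours of {Wren, Casey, Jordan} is {C, D, E, H}, which has 4 elements.
Since |N(S)| = 4 ≥ |S| = 3, Hall's condition holds for this subset.

4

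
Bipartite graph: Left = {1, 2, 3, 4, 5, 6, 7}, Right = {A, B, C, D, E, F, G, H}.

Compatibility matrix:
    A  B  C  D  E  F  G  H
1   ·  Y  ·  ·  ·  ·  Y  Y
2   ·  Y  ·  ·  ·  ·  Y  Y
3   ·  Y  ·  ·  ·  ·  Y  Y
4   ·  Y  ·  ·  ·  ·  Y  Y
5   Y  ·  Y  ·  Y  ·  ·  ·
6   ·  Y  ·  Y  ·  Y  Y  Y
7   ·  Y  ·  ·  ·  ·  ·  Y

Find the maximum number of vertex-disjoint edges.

A valid assignment of size 5: 1–H, 2–G, 3–B, 5–E, 6–F.
The set {1, 2, 3, 4, 7} has only 3 neighbours ({B, G, H}), so by Hall's theorem at most 5 of the 7 left vertices can be matched.

5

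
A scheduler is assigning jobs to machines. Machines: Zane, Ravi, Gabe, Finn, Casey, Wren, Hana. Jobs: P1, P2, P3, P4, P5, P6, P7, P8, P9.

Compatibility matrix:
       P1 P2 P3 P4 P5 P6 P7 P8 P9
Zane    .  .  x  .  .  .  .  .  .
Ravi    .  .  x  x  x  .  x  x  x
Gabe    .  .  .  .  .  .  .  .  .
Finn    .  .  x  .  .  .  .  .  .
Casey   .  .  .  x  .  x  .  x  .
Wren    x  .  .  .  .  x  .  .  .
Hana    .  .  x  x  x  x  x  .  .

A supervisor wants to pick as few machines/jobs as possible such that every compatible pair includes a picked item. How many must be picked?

5

A maximum matching has 5 edges (e.g. Zane–P3, Ravi–P8, Casey–P6, Wren–P1, Hana–P7).
By König's theorem the minimum vertex cover has the same size. One such cover is {Ravi, Casey, Wren, Hana, P3}.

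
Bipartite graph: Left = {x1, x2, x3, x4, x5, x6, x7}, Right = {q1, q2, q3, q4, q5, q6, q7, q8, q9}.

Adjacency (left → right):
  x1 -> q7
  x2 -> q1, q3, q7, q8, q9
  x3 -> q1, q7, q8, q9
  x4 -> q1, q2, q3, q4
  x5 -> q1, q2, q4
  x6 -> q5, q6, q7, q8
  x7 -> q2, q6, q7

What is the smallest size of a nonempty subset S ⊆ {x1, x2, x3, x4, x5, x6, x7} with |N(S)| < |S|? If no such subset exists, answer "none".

none

A matching saturating every left vertex exists, for instance x1→q7, x2→q1, x3→q9, x4→q3, x5→q4, x6→q8, x7→q2.
By Hall's marriage theorem, this means |N(S)| ≥ |S| for every subset S, so no violating subset exists.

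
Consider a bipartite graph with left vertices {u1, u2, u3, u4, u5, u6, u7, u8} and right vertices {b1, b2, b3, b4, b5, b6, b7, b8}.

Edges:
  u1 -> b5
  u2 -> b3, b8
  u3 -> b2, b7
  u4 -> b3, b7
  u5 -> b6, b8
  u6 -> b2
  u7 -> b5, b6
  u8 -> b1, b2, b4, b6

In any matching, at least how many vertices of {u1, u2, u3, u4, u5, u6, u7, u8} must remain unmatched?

1

One maximum matching: u1–b5, u2–b8, u3–b7, u4–b3, u5–b6, u6–b2, u8–b4.
The set {u1, u2, u3, u4, u5, u6, u7} has only 6 neighbours ({b2, b3, b5, b6, b7, b8}), so by Hall's theorem at most 7 of the 8 left vertices can be matched.
That matches 7 of the 8, leaving 1 unmatched; no matching can do better.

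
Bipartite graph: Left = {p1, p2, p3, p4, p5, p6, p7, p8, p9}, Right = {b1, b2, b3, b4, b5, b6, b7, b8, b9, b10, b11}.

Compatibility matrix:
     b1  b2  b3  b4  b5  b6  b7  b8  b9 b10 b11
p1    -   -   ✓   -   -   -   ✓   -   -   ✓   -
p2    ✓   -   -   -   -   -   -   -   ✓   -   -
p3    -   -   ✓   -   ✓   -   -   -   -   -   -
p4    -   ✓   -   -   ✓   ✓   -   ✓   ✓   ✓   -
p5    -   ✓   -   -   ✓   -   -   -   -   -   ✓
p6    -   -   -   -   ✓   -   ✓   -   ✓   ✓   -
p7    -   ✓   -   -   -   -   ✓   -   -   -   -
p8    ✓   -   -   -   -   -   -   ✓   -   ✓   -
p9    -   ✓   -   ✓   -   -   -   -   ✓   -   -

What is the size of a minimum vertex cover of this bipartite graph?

A maximum matching has 9 edges (e.g. p1–b3, p2–b1, p3–b5, p4–b6, p5–b2, p6–b9, p7–b7, p8–b8, p9–b4).
By König's theorem the minimum vertex cover has the same size. One such cover is {p1, p2, p3, p4, p5, p6, p7, p8, p9}.

9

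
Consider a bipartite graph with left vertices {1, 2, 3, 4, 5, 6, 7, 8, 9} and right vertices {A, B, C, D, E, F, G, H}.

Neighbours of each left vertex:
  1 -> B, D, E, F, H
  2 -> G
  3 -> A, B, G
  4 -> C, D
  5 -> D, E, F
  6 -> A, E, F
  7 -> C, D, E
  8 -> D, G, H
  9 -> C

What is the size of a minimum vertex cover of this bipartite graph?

8

The 8 edges 1–H, 2–G, 3–B, 4–C, 5–F, 6–A, 7–E, 8–D form a matching, so any vertex cover needs at least 8 vertices (one per matched edge).
Conversely {A, B, C, D, E, F, G, H} meets every edge and has exactly 8 vertices, so 8 is optimal.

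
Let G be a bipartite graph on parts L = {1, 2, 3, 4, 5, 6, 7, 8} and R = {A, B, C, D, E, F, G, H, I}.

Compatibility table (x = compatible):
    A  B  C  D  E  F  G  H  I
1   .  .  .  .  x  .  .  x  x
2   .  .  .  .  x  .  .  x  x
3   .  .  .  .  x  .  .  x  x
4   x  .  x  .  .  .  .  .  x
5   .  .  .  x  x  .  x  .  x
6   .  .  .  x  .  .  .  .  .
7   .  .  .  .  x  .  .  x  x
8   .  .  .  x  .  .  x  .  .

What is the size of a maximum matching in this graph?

A valid assignment of size 6: 1→I, 2→H, 3→E, 4→C, 5→G, 6→D.
The set {1, 2, 3, 5, 6, 7, 8} has only 5 neighbours ({D, E, G, H, I}), so by Hall's theorem at most 6 of the 8 left vertices can be matched.

6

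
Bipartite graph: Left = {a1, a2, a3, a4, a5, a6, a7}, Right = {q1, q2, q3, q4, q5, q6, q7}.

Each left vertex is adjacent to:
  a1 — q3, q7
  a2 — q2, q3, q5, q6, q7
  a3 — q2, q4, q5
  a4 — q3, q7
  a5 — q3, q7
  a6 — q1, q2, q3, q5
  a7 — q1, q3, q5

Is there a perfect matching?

No

The set {a1, a4, a5} has only 2 neighbours ({q3, q7}), so by Hall's theorem at most 6 of the 7 left vertices can be matched.
Hence no matching covers every left vertex.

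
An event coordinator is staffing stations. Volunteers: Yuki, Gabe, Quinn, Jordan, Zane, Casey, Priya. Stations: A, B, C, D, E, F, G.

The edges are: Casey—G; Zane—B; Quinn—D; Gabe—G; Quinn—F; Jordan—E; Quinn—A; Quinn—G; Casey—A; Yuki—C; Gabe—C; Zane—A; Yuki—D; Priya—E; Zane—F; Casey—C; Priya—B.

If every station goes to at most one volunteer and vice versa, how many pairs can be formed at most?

7

For example, pair Yuki-C, Gabe-G, Quinn-D, Jordan-E, Zane-F, Casey-A, Priya-B.
All 7 volunteers are matched, so no larger matching exists.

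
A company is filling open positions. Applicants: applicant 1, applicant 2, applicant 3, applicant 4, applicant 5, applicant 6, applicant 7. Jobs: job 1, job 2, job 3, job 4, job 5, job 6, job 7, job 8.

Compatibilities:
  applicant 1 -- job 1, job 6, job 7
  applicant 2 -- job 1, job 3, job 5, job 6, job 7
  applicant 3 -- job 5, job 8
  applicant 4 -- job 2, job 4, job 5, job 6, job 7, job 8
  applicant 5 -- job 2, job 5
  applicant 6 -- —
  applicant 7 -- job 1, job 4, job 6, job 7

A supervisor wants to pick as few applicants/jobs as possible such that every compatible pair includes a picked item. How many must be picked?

{applicant 1, applicant 2, applicant 3, applicant 4, applicant 5, applicant 7} is a vertex cover of size 6: every edge has an endpoint in this set.
No smaller cover exists because applicant 1–job 1, applicant 2–job 7, applicant 3–job 8, applicant 4–job 5, applicant 5–job 2, applicant 7–job 6 is a matching of size 6, and a cover must include an endpoint of each of these disjoint edges (König's theorem).

6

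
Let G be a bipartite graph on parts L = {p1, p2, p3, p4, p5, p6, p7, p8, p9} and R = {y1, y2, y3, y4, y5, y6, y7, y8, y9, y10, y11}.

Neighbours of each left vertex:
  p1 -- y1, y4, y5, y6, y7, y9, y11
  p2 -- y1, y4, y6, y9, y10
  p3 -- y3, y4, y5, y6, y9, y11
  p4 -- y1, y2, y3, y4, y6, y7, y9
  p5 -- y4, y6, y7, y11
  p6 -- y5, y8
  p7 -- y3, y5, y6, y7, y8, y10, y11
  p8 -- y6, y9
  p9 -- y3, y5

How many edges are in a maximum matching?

One maximum matching: p1-y11, p2-y1, p3-y6, p4-y7, p5-y4, p6-y8, p7-y10, p8-y9, p9-y3.
This saturates every left vertex, so 9 is the maximum.

9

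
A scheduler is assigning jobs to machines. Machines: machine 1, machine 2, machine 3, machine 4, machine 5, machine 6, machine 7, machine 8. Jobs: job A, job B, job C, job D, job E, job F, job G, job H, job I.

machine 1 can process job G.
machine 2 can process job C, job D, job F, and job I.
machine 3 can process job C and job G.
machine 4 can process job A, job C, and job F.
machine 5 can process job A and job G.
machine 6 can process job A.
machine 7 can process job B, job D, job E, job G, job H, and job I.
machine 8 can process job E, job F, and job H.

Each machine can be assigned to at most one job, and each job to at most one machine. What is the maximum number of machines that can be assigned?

7

A valid assignment of size 7: machine 1–job G, machine 2–job I, machine 3–job C, machine 4–job F, machine 5–job A, machine 7–job D, machine 8–job H.
The set {machine 1, machine 5, machine 6} has only 2 neighbours ({job A, job G}), so by Hall's theorem at most 7 of the 8 machines can be matched.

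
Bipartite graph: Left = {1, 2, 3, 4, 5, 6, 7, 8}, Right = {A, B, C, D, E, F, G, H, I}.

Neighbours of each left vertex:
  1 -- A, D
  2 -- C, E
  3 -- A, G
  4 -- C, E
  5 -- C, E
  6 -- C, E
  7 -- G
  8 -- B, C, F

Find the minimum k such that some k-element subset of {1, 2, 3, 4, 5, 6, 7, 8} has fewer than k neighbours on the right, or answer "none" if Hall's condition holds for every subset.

3

Take S = {2, 4, 5}. Its neighbourhood is {C, E}, so |N(S)| = 2 < |S| = 3.
Every subset of size less than 3 has at least as many neighbours as members, so 3 is the minimum.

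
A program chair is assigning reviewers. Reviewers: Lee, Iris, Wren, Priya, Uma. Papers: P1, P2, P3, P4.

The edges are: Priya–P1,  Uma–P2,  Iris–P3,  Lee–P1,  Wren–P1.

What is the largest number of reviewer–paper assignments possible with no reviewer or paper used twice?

3

A valid assignment of size 3: Lee-P1, Iris-P3, Uma-P2.
The set {Lee, Wren, Priya} has only 1 neighbour ({P1}), so by Hall's theorem at most 3 of the 5 reviewers can be matched.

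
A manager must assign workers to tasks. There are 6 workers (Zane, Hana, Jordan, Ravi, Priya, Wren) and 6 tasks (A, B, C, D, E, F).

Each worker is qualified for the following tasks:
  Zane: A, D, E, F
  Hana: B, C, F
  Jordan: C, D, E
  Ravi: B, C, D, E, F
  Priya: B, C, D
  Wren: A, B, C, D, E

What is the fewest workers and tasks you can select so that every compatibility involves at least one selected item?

6

{Zane, Hana, Jordan, Ravi, Priya, Wren} is a vertex cover of size 6: every edge has an endpoint in this set.
No smaller cover exists because Zane–D, Hana–F, Jordan–C, Ravi–E, Priya–B, Wren–A is a matching of size 6, and a cover must include an endpoint of each of these disjoint edges (König's theorem).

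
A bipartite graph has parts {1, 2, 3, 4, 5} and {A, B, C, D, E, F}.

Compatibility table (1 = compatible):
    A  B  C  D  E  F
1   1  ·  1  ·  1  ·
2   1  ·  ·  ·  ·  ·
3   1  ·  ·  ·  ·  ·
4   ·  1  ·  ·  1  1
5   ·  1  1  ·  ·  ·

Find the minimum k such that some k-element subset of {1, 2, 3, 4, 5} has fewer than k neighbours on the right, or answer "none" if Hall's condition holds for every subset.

2

Take S = {2, 3}. Its neighbourhood is {A}, so |N(S)| = 1 < |S| = 2.
No single vertex violates Hall's condition since each has at least one neighbour, so 2 is the minimum.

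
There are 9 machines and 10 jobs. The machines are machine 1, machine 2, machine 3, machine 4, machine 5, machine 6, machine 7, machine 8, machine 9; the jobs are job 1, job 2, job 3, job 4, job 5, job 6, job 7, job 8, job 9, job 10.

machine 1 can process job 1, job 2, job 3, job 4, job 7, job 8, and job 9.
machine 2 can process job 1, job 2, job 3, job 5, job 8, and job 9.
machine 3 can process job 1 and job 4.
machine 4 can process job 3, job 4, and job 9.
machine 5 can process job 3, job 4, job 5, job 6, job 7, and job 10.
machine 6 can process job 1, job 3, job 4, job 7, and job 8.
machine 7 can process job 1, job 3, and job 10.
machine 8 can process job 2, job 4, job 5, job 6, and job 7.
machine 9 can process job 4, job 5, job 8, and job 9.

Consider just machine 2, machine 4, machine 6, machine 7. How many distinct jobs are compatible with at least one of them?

9

The union of neighbours of {machine 2, machine 4, machine 6, machine 7} is {job 1, job 2, job 3, job 4, job 5, job 7, job 8, job 9, job 10}, which has 9 elements.
Since |N(S)| = 9 ≥ |S| = 4, Hall's condition holds for this subset.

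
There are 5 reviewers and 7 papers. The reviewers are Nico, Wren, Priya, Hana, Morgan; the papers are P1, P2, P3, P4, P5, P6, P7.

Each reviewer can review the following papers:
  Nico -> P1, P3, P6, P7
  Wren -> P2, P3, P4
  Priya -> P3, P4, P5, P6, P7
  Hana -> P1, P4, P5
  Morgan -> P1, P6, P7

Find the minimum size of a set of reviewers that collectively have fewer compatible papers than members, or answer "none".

A matching saturating every reviewer exists, for instance Nico→P7, Wren→P4, Priya→P3, Hana→P5, Morgan→P1.
By Hall's marriage theorem, this means |N(S)| ≥ |S| for every subset S, so no violating subset exists.

none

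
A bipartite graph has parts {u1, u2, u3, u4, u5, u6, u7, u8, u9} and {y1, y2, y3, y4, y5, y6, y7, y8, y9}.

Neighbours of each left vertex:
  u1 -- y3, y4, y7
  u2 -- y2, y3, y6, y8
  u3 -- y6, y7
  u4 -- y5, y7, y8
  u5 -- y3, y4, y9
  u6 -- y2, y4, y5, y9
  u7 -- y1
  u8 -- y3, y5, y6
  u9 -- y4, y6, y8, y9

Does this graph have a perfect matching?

Yes

For example, pair u1-y3, u2-y2, u3-y6, u4-y7, u5-y9, u6-y4, u7-y1, u8-y5, u9-y8.
All 9 left vertices are covered.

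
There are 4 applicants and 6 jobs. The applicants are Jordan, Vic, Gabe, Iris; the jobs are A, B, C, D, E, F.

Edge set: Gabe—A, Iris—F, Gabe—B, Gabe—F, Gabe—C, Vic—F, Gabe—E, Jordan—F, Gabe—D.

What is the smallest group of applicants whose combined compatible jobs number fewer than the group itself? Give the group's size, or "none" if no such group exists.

2

Take S = {Jordan, Vic}. Its neighbourhood is {F}, so |N(S)| = 1 < |S| = 2.
No single vertex violates Hall's condition since each has at least one neighbour, so 2 is the minimum.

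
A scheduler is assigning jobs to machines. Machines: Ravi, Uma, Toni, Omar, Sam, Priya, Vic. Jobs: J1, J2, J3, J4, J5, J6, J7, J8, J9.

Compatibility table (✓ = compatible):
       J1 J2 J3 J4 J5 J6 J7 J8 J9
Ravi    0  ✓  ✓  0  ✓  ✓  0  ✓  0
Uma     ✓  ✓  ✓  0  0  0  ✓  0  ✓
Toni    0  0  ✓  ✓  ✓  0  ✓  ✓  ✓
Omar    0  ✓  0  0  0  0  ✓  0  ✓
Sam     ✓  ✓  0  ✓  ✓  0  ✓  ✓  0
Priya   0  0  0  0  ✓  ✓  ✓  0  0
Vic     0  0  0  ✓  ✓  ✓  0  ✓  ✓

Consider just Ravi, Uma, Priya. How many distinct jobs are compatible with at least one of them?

8

The union of neighbours of {Ravi, Uma, Priya} is {J1, J2, J3, J5, J6, J7, J8, J9}, which has 8 elements.
Since |N(S)| = 8 ≥ |S| = 3, Hall's condition holds for this subset.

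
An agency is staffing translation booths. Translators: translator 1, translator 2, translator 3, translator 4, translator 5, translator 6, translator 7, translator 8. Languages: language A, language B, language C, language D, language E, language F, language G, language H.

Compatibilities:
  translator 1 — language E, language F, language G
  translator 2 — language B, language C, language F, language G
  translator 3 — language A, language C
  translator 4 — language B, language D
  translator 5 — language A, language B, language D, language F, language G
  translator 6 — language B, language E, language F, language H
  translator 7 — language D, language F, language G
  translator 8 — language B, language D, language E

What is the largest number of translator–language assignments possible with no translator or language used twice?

8

For example, pair translator 1-language E, translator 2-language C, translator 3-language A, translator 4-language D, translator 5-language G, translator 6-language H, translator 7-language F, translator 8-language B.
This saturates every translator, so 8 is the maximum.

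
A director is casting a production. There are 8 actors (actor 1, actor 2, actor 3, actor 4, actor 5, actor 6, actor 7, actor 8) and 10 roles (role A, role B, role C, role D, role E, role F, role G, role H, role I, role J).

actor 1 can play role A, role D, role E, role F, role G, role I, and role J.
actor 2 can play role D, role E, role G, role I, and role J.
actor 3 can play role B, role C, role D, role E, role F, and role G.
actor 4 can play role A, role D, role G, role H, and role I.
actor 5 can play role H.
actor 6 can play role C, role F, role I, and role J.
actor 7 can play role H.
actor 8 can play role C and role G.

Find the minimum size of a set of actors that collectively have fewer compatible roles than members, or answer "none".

Take S = {actor 5, actor 7}. Its neighbourhood is {role H}, so |N(S)| = 1 < |S| = 2.
No single vertex violates Hall's condition since each has at least one neighbour, so 2 is the minimum.

2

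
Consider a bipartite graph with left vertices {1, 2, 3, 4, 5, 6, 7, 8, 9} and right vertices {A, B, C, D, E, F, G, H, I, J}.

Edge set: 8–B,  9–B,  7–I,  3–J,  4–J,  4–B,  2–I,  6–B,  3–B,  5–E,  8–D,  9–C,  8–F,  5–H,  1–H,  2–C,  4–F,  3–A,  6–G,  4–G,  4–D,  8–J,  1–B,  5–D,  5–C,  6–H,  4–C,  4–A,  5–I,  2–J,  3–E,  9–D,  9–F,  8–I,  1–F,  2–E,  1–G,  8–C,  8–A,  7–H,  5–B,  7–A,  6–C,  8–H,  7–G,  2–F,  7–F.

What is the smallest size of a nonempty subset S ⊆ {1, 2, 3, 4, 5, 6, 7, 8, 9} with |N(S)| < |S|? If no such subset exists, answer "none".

A matching saturating every left vertex exists, for instance 1→H, 2→J, 3→E, 4→F, 5→D, 6→C, 7→G, 8→A, 9→B.
By Hall's marriage theorem, this means |N(S)| ≥ |S| for every subset S, so no violating subset exists.

none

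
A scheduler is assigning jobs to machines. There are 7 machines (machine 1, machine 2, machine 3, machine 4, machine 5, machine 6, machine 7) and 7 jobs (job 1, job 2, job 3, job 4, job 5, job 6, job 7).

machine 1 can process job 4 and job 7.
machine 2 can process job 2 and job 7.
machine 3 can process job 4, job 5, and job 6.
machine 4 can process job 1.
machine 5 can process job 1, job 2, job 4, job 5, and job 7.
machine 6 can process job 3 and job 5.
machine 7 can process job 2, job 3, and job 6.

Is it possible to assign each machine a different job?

For example, pair machine 1-job 4, machine 2-job 7, machine 3-job 6, machine 4-job 1, machine 5-job 5, machine 6-job 3, machine 7-job 2.
All 7 machines are covered.

Yes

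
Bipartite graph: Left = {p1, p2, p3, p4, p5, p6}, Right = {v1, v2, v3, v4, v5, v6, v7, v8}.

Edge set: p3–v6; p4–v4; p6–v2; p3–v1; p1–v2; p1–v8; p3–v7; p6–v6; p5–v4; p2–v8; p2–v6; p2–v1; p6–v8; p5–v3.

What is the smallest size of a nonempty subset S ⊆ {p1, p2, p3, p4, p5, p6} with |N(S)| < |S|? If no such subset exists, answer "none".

A matching saturating every left vertex exists, for instance p1→v8, p2→v1, p3→v6, p4→v4, p5→v3, p6→v2.
By Hall's marriage theorem, this means |N(S)| ≥ |S| for every subset S, so no violating subset exists.

none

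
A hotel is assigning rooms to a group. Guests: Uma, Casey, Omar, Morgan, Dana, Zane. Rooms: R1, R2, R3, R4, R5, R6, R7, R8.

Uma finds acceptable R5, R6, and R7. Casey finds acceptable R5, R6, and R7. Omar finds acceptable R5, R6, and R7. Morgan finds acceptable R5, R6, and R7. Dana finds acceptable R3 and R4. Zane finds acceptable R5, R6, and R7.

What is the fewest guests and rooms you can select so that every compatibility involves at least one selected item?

{Dana, R5, R6, R7} is a vertex cover of size 4: every edge has an endpoint in this set.
No smaller cover exists because Uma–R6, Casey–R5, Omar–R7, Dana–R4 is a matching of size 4, and a cover must include an endpoint of each of these disjoint edges (König's theorem).

4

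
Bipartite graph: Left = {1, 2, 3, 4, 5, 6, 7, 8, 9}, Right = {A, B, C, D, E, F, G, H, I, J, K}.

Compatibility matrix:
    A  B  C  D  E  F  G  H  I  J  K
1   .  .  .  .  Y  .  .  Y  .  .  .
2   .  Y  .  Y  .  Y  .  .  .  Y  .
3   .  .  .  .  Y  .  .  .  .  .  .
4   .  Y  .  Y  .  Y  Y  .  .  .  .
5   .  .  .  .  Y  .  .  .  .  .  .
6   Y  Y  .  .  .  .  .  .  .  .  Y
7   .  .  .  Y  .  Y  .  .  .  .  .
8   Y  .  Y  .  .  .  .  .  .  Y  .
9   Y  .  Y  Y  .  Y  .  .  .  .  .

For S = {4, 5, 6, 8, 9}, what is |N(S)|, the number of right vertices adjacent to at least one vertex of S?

9

The union of neighbours of {4, 5, 6, 8, 9} is {A, B, C, D, E, F, G, J, K}, which has 9 elements.
Since |N(S)| = 9 ≥ |S| = 5, Hall's condition holds for this subset.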